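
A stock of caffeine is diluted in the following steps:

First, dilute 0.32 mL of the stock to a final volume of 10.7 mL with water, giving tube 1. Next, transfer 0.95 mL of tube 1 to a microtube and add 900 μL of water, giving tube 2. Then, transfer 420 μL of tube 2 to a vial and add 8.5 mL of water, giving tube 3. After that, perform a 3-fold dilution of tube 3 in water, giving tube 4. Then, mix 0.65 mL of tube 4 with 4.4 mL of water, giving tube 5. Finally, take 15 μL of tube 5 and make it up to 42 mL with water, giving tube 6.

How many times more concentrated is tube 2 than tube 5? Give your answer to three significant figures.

495

Step 1: 0.32 mL brought to 10.7 mL → factor 10.7/0.32 = 33.438
Step 2: 0.95 mL + 900 μL = 1.85 mL total → factor 1.85/0.95 = 1.9474
Step 3: 420 μL + 8.5 mL = 8920 μL total → factor 8920/420 = 21.238
Step 4: 3-fold → factor 3
Step 5: 0.65 mL + 4.4 mL = 5.05 mL total → factor 5.05/0.65 = 7.7692
Dilution factor to tube 2 = 65.115; to tube 5 = 32233
[tube 2]/[tube 5] = (factor to tube 5)/(factor to tube 2) = 32233/65.115 = 495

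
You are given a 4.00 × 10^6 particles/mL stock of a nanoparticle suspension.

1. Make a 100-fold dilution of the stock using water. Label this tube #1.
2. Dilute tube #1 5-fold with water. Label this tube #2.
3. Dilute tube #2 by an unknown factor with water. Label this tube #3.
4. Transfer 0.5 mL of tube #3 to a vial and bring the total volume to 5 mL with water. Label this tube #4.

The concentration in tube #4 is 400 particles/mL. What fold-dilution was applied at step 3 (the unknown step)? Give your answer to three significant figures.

2.00-fold

Step 1: 100-fold → factor 100
Step 2: 5-fold → factor 5
Step 3: unknown factor x
Step 4: 0.5 mL brought to 5 mL → factor 5/0.5 = 10
Product of known-step factors = 5000
Overall factor = 4.00 × 10^6 particles/mL / (400 particles/mL) = 10000
x = 10000 / 5000 = 2.00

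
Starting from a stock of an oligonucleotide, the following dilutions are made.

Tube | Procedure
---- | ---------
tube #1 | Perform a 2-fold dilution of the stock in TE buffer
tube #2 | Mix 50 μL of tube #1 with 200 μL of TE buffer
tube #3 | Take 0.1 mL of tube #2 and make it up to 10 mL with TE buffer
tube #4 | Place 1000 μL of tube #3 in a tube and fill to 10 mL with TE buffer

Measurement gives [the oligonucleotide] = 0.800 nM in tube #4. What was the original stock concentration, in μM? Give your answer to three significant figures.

8.00 μM

Step 1: 2-fold → factor 2
Step 2: 50 μL + 200 μL = 250 μL total → factor 250/50 = 5
Step 3: 0.1 mL brought to 10 mL → factor 10/0.1 = 100
Step 4: 1000 μL brought to 10 mL → factor 10000/1000 = 10
Overall dilution factor = 2 × 5 × 100 × 10 = 10000
Stock = 0.800 nM × 10000 = 8000 nM = 8.00 μM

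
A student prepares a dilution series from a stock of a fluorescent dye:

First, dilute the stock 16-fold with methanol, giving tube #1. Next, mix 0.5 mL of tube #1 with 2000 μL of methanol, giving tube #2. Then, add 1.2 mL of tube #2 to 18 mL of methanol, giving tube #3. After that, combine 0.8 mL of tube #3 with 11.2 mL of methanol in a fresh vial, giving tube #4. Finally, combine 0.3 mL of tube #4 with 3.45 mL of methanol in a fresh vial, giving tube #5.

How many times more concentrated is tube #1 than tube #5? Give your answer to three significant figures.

1.50 × 10^4

Step 1: 16-fold → factor 16
Step 2: 0.5 mL + 2000 μL = 2.5 mL total → factor 2.5/0.5 = 5
Step 3: 1.2 mL + 18 mL = 19.2 mL total → factor 19.2/1.2 = 16
Step 4: 0.8 mL + 11.2 mL = 12 mL total → factor 12/0.8 = 15
Step 5: 0.3 mL + 3.45 mL = 3.75 mL total → factor 3.75/0.3 = 12.5
Dilution factor to tube #1 = 16; to tube #5 = 2.4 × 10^5
[tube #1]/[tube #5] = (factor to tube #5)/(factor to tube #1) = 2.4 × 10^5/16 = 1.50 × 10^4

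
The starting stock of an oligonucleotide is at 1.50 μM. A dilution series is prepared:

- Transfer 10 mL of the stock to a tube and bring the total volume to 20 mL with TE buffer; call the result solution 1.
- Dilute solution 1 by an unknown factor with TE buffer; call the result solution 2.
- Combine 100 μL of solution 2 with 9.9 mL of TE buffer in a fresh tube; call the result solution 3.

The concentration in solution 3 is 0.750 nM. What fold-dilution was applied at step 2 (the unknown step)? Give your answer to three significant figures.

10.0-fold

Step 1: 10 mL brought to 20 mL → factor 20/10 = 2
Step 2: unknown factor x
Step 3: 100 μL + 9.9 mL = 10000 μL total → factor 10000/100 = 100
Product of known-step factors = 200
Overall factor = 1.50 μM / (0.750 nM) = 2000
x = 2000 / 200 = 10.0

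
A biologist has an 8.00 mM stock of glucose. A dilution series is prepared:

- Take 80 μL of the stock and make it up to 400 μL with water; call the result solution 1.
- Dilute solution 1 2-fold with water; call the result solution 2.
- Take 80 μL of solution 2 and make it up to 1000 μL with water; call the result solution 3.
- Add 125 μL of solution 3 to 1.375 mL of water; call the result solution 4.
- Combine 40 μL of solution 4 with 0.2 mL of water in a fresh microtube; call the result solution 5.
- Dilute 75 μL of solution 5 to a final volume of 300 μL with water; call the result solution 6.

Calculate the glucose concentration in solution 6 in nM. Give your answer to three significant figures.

Step 1: 80 μL brought to 400 μL → factor 400/80 = 5
Step 2: 2-fold → factor 2
Step 3: 80 μL brought to 1000 μL → factor 1000/80 = 12.5
Step 4: 125 μL + 1.375 mL = 1500 μL total → factor 1500/125 = 12
Step 5: 40 μL + 0.2 mL = 240 μL total → factor 240/40 = 6
Step 6: 75 μL brought to 300 μL → factor 300/75 = 4
Dilution factor through solution 6 = 5 × 2 × 12.5 × 12 × 6 × 4 = 36000
[solution 6] = 8.00 mM / 36000 = 0.0002222 mM = 222 nM

222 nM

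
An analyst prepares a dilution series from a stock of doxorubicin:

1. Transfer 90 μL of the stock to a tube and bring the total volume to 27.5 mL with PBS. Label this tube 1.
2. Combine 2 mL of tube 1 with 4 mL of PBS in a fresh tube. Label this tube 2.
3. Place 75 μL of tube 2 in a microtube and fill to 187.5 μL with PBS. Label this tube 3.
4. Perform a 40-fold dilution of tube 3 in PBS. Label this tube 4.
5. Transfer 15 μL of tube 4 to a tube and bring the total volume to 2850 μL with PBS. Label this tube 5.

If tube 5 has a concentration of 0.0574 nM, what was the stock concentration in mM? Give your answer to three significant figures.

Step 1: 90 μL brought to 27.5 mL → factor 27500/90 = 305.56
Step 2: 2 mL + 4 mL = 6 mL total → factor 6/2 = 3
Step 3: 75 μL brought to 187.5 μL → factor 187.5/75 = 2.5
Step 4: 40-fold → factor 40
Step 5: 15 μL brought to 2850 μL → factor 2850/15 = 190
Overall dilution factor = 305.56 × 3 × 2.5 × 40 × 190 = 1.7417 × 10^7
Stock = 0.0574 nM × 1.7417 × 10^7 = 9.997 × 10^5 nM = 1.00 mM

1.00 mM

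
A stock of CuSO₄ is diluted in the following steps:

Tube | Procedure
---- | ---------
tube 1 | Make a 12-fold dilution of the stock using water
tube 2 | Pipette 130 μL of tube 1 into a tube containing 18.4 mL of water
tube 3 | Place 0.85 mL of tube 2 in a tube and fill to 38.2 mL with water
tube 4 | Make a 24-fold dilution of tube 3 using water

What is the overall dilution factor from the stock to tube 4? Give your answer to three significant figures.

1.84 × 10^6

Step 1: 12-fold → factor 12
Step 2: 130 μL + 18.4 mL = 18530 μL total → factor 18530/130 = 142.54
Step 3: 0.85 mL brought to 38.2 mL → factor 38.2/0.85 = 44.941
Step 4: 24-fold → factor 24
Overall dilution factor = 12 × 142.54 × 44.941 × 24 = 1.8449 × 10^6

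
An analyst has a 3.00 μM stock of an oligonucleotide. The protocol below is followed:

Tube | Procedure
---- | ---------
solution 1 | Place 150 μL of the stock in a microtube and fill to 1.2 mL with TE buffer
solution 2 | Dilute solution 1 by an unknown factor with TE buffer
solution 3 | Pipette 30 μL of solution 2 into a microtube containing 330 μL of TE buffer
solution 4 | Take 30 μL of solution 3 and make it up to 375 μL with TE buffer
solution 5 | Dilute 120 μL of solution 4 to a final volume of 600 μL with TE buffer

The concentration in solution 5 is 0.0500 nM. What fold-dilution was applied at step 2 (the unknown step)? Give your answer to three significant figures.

Step 1: 150 μL brought to 1.2 mL → factor 1200/150 = 8
Step 2: unknown factor x
Step 3: 30 μL + 330 μL = 360 μL total → factor 360/30 = 12
Step 4: 30 μL brought to 375 μL → factor 375/30 = 12.5
Step 5: 120 μL brought to 600 μL → factor 600/120 = 5
Product of known-step factors = 6000
Overall factor = 3.00 μM / (0.0500 nM) = 60000
x = 60000 / 6000 = 10.0

10.0-fold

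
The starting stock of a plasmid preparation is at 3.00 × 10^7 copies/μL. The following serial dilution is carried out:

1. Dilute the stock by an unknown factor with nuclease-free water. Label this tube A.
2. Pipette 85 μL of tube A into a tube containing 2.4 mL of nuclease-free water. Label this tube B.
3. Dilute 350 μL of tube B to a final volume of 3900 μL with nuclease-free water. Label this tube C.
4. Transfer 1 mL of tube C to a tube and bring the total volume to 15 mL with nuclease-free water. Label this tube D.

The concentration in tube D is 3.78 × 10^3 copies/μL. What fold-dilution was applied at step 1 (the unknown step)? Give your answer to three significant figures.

Step 1: unknown factor x
Step 2: 85 μL + 2.4 mL = 2485 μL total → factor 2485/85 = 29.235
Step 3: 350 μL brought to 3900 μL → factor 3900/350 = 11.143
Step 4: 1 mL brought to 15 mL → factor 15/1 = 15
Product of known-step factors = 4886.5
Overall factor = 3.00 × 10^7 copies/μL / (3.78 × 10^3 copies/μL) = 7936.5
x = 7936.5 / 4886.5 = 1.62

1.62-fold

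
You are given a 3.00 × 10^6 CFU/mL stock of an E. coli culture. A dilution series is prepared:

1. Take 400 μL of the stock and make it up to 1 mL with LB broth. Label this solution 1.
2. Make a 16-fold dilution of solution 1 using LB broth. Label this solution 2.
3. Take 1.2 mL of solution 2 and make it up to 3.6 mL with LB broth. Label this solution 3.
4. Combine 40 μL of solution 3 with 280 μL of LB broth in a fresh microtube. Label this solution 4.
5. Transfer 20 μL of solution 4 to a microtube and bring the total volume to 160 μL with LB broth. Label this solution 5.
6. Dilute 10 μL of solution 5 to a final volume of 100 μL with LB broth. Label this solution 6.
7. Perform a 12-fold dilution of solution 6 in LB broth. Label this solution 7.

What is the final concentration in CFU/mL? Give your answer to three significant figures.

3.26 CFU/mL

Step 1: 400 μL brought to 1 mL → factor 1000/400 = 2.5
Step 2: 16-fold → factor 16
Step 3: 1.2 mL brought to 3.6 mL → factor 3.6/1.2 = 3
Step 4: 40 μL + 280 μL = 320 μL total → factor 320/40 = 8
Step 5: 20 μL brought to 160 μL → factor 160/20 = 8
Step 6: 10 μL brought to 100 μL → factor 100/10 = 10
Step 7: 12-fold → factor 12
Overall dilution factor = 2.5 × 16 × 3 × 8 × 8 × 10 × 12 = 9.216 × 10^5
Final = 3.00 × 10^6 CFU/mL / 9.216 × 10^5 = 3.26 CFU/mL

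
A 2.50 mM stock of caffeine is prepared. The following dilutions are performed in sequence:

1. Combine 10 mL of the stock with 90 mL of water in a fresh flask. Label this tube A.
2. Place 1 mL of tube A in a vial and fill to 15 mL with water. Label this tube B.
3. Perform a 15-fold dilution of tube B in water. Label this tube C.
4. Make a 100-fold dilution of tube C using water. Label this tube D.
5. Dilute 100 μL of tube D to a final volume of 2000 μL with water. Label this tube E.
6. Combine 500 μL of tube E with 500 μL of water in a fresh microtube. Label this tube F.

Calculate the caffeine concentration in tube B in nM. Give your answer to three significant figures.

1.67 × 10^4 nM

Step 1: 10 mL + 90 mL = 100 mL total → factor 100/10 = 10
Step 2: 1 mL brought to 15 mL → factor 15/1 = 15
Dilution factor through tube B = 10 × 15 = 150
[tube B] = 2.50 mM / 150 = 0.01667 mM = 1.67 × 10^4 nM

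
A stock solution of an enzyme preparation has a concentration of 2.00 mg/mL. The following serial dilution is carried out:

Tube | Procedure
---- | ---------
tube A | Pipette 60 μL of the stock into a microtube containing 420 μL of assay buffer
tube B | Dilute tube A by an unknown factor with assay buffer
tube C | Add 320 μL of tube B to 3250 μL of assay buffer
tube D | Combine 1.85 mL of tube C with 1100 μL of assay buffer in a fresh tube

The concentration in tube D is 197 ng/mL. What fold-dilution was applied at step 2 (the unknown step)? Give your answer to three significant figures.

Step 1: 60 μL + 420 μL = 480 μL total → factor 480/60 = 8
Step 2: unknown factor x
Step 3: 320 μL + 3250 μL = 3570 μL total → factor 3570/320 = 11.156
Step 4: 1.85 mL + 1100 μL = 2.95 mL total → factor 2.95/1.85 = 1.5946
Product of known-step factors = 142.32
Overall factor = 2.00 mg/mL / (197 ng/mL) = 10152
x = 10152 / 142.32 = 71.3

71.3-fold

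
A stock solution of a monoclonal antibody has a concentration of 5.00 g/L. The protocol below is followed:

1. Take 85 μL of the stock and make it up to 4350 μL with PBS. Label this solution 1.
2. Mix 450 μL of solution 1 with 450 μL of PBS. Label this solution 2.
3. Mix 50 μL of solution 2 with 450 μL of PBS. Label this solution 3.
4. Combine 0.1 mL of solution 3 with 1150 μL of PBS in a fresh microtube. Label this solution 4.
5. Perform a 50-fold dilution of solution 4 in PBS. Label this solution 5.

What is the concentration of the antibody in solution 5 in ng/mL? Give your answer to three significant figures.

Step 1: 85 μL brought to 4350 μL → factor 4350/85 = 51.176
Step 2: 450 μL + 450 μL = 900 μL total → factor 900/450 = 2
Step 3: 50 μL + 450 μL = 500 μL total → factor 500/50 = 10
Step 4: 0.1 mL + 1150 μL = 1.25 mL total → factor 1.25/0.1 = 12.5
Step 5: 50-fold → factor 50
Overall dilution factor = 51.176 × 2 × 10 × 12.5 × 50 = 6.3971 × 10^5
Final = 5.00 g/L / 6.3971 × 10^5 = 7.816 × 10^-6 g/L = 7.82 ng/mL

7.82 ng/mL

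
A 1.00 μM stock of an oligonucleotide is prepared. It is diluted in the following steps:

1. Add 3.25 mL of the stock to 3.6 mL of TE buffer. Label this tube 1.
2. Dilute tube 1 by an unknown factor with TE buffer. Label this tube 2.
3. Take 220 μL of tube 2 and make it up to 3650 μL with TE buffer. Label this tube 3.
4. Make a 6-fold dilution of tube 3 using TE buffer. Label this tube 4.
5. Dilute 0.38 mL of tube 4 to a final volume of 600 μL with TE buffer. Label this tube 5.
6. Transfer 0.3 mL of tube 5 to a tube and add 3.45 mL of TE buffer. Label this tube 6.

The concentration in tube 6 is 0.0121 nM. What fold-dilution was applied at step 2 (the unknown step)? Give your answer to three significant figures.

Step 1: 3.25 mL + 3.6 mL = 6.85 mL total → factor 6.85/3.25 = 2.1077
Step 2: unknown factor x
Step 3: 220 μL brought to 3650 μL → factor 3650/220 = 16.591
Step 4: 6-fold → factor 6
Step 5: 0.38 mL brought to 600 μL → factor 0.6/0.38 = 1.5789
Step 6: 0.3 mL + 3.45 mL = 3.75 mL total → factor 3.75/0.3 = 12.5
Product of known-step factors = 4141
Overall factor = 1.00 μM / (0.0121 nM) = 82645
x = 82645 / 4141 = 20.0

20.0-fold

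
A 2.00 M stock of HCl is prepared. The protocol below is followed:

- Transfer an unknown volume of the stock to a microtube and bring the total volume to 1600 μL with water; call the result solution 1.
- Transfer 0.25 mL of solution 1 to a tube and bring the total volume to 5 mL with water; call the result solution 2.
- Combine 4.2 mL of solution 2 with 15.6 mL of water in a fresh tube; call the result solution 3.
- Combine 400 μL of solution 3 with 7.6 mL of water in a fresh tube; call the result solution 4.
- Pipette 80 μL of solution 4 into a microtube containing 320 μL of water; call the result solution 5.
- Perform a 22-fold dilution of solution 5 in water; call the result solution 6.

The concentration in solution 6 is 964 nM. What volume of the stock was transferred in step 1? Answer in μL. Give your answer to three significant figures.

Step 1: v brought to 1600 μL → factor = 1600 μL/v
Step 2: 0.25 mL brought to 5 mL → factor 5/0.25 = 20
Step 3: 4.2 mL + 15.6 mL = 19.8 mL total → factor 19.8/4.2 = 4.7143
Step 4: 400 μL + 7.6 mL = 8000 μL total → factor 8000/400 = 20
Step 5: 80 μL + 320 μL = 400 μL total → factor 400/80 = 5
Step 6: 22-fold → factor 22
Product of known-step factors = 2.0743 × 10^5
Overall factor = 2.00 M / (964 nM) = 2.0747 × 10^6
Step-1 factor = 2.0747 × 10^6 / 2.0743 × 10^5 = 10.002
v = 1600 μL / 10.002 = 160 μL

160 μL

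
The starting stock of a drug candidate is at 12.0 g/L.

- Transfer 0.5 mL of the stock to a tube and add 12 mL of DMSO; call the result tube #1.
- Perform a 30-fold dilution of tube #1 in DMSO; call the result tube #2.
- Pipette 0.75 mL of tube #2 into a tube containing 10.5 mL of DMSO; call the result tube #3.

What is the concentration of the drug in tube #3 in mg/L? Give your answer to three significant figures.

1.07 mg/L

Step 1: 0.5 mL + 12 mL = 12.5 mL total → factor 12.5/0.5 = 25
Step 2: 30-fold → factor 30
Step 3: 0.75 mL + 10.5 mL = 11.25 mL total → factor 11.25/0.75 = 15
Overall dilution factor = 25 × 30 × 15 = 11250
Final = 12.0 g/L / 11250 = 0.001067 g/L = 1.07 mg/L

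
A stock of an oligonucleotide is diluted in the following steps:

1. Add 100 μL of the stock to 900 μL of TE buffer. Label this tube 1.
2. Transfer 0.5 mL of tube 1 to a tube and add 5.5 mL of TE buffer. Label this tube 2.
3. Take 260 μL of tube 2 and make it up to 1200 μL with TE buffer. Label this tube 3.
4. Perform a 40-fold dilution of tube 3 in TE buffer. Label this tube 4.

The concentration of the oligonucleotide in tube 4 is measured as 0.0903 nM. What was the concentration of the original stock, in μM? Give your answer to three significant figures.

Step 1: 100 μL + 900 μL = 1000 μL total → factor 1000/100 = 10
Step 2: 0.5 mL + 5.5 mL = 6 mL total → factor 6/0.5 = 12
Step 3: 260 μL brought to 1200 μL → factor 1200/260 = 4.6154
Step 4: 40-fold → factor 40
Overall dilution factor = 10 × 12 × 4.6154 × 40 = 22154
Stock = 0.0903 nM × 22154 = 2000 nM = 2.00 μM

2.00 μM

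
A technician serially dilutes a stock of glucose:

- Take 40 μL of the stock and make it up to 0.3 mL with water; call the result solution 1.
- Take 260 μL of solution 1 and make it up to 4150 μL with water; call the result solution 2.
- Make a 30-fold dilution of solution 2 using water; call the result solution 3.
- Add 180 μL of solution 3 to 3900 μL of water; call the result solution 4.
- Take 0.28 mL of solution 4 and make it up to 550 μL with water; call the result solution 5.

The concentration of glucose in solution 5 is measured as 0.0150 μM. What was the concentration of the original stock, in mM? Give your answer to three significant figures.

Step 1: 40 μL brought to 0.3 mL → factor 300/40 = 7.5
Step 2: 260 μL brought to 4150 μL → factor 4150/260 = 15.962
Step 3: 30-fold → factor 30
Step 4: 180 μL + 3900 μL = 4080 μL total → factor 4080/180 = 22.667
Step 5: 0.28 mL brought to 550 μL → factor 0.55/0.28 = 1.9643
Overall dilution factor = 7.5 × 15.962 × 30 × 22.667 × 1.9643 = 1.599 × 10^5
Stock = 0.0150 μM × 1.599 × 10^5 = 2399 μM = 2.40 mM

2.40 mM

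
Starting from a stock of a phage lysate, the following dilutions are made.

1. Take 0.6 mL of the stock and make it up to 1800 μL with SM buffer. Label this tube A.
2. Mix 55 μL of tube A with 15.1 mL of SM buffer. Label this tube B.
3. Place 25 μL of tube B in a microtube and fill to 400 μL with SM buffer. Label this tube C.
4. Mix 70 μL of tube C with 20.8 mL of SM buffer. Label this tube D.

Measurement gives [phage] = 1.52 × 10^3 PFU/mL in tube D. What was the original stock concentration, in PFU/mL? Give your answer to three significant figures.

Step 1: 0.6 mL brought to 1800 μL → factor 1.8/0.6 = 3
Step 2: 55 μL + 15.1 mL = 15155 μL total → factor 15155/55 = 275.55
Step 3: 25 μL brought to 400 μL → factor 400/25 = 16
Step 4: 70 μL + 20.8 mL = 20870 μL total → factor 20870/70 = 298.14
Overall dilution factor = 3 × 275.55 × 16 × 298.14 = 3.9433 × 10^6
Stock = 1.52 × 10^3 PFU/mL × 3.9433 × 10^6 = 5.99 × 10^9 PFU/mL

5.99 × 10^9 PFU/mL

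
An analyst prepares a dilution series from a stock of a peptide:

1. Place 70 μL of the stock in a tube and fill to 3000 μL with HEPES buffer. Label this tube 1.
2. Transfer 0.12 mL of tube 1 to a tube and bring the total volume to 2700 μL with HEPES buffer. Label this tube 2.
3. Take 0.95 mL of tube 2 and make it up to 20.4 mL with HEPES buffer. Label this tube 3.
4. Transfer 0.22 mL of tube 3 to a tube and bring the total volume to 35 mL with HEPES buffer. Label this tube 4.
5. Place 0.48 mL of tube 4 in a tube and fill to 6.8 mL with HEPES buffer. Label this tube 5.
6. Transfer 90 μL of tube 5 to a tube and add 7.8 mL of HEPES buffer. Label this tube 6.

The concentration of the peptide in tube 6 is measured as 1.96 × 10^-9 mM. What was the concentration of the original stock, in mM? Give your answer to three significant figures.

8.02 mM

Step 1: 70 μL brought to 3000 μL → factor 3000/70 = 42.857
Step 2: 0.12 mL brought to 2700 μL → factor 2.7/0.12 = 22.5
Step 3: 0.95 mL brought to 20.4 mL → factor 20.4/0.95 = 21.474
Step 4: 0.22 mL brought to 35 mL → factor 35/0.22 = 159.09
Step 5: 0.48 mL brought to 6.8 mL → factor 6.8/0.48 = 14.167
Step 6: 90 μL + 7.8 mL = 7890 μL total → factor 7890/90 = 87.667
Overall dilution factor = 42.857 × 22.5 × 21.474 × 159.09 × 14.167 × 87.667 = 4.0913 × 10^9
Stock = 1.96 × 10^-9 mM × 4.0913 × 10^9 = 8.02 mM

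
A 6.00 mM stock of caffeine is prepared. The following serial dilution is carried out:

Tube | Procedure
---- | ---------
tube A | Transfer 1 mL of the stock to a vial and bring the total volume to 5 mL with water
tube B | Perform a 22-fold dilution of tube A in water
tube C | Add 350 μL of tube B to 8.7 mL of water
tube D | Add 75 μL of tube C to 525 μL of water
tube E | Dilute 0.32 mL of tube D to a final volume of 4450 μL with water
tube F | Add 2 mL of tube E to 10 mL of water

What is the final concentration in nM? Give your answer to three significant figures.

Step 1: 1 mL brought to 5 mL → factor 5/1 = 5
Step 2: 22-fold → factor 22
Step 3: 350 μL + 8.7 mL = 9050 μL total → factor 9050/350 = 25.857
Step 4: 75 μL + 525 μL = 600 μL total → factor 600/75 = 8
Step 5: 0.32 mL brought to 4450 μL → factor 4.45/0.32 = 13.906
Step 6: 2 mL + 10 mL = 12 mL total → factor 12/2 = 6
Overall dilution factor = 5 × 22 × 25.857 × 8 × 13.906 × 6 = 1.8986 × 10^6
Final = 6.00 mM / 1.8986 × 10^6 = 3.160 × 10^-6 mM = 3.16 nM

3.16 nM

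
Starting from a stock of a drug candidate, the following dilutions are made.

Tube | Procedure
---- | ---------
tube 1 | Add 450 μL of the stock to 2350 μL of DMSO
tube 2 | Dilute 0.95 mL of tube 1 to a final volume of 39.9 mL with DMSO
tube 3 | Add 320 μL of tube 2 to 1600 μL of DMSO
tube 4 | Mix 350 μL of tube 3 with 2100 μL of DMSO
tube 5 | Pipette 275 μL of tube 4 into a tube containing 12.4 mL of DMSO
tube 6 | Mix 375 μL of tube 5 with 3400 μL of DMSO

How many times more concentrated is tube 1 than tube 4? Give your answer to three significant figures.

Step 1: 450 μL + 2350 μL = 2800 μL total → factor 2800/450 = 6.2222
Step 2: 0.95 mL brought to 39.9 mL → factor 39.9/0.95 = 42
Step 3: 320 μL + 1600 μL = 1920 μL total → factor 1920/320 = 6
Step 4: 350 μL + 2100 μL = 2450 μL total → factor 2450/350 = 7
Dilution factor to tube 1 = 6.2222; to tube 4 = 10976
[tube 1]/[tube 4] = (factor to tube 4)/(factor to tube 1) = 10976/6.2222 = 1.76 × 10^3

1.76 × 10^3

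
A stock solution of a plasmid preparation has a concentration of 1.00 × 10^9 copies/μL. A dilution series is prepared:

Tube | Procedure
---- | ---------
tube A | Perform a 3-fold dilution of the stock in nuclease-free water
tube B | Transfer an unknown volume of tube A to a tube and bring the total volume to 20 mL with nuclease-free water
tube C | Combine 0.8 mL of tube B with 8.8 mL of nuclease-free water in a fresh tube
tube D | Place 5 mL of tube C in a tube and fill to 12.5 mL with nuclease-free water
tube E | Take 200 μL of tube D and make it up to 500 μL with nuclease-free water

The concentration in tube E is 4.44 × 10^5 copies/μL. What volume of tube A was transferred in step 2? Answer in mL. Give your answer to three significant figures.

2.00 mL

Step 1: 3-fold → factor 3
Step 2: v brought to 20 mL → factor = 20 mL/v
Step 3: 0.8 mL + 8.8 mL = 9.6 mL total → factor 9.6/0.8 = 12
Step 4: 5 mL brought to 12.5 mL → factor 12.5/5 = 2.5
Step 5: 200 μL brought to 500 μL → factor 500/200 = 2.5
Product of known-step factors = 225
Overall factor = 1.00 × 10^9 copies/μL / (4.44 × 10^5 copies/μL) = 2252.3
Step-2 factor = 2252.3 / 225 = 10.01
v = 20 mL / 10.01 = 2.00 mL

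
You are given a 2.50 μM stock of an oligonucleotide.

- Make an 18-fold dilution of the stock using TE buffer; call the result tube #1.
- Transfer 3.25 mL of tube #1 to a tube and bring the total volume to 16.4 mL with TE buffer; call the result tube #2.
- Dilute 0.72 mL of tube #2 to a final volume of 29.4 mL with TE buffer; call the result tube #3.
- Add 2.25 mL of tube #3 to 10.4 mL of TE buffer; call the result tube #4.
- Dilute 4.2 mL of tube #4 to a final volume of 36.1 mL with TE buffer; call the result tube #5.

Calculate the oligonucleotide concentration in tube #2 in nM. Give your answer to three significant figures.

Step 1: 18-fold → factor 18
Step 2: 3.25 mL brought to 16.4 mL → factor 16.4/3.25 = 5.0462
Dilution factor through tube #2 = 18 × 5.0462 = 90.831
[tube #2] = 2.50 μM / 90.831 = 0.02752 μM = 27.5 nM

27.5 nM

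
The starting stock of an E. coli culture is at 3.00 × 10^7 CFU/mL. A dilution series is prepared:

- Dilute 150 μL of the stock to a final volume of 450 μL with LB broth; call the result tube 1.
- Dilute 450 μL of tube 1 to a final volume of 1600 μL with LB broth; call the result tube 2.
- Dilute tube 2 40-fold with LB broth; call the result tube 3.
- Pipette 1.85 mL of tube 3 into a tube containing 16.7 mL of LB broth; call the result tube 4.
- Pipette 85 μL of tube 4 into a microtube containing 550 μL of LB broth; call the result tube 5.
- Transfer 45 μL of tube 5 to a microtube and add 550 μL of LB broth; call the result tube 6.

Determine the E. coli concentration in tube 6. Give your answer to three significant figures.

Step 1: 150 μL brought to 450 μL → factor 450/150 = 3
Step 2: 450 μL brought to 1600 μL → factor 1600/450 = 3.5556
Step 3: 40-fold → factor 40
Step 4: 1.85 mL + 16.7 mL = 18.55 mL total → factor 18.55/1.85 = 10.027
Step 5: 85 μL + 550 μL = 635 μL total → factor 635/85 = 7.4706
Step 6: 45 μL + 550 μL = 595 μL total → factor 595/45 = 13.222
Overall dilution factor = 3 × 3.5556 × 40 × 10.027 × 7.4706 × 13.222 = 4.2259 × 10^5
Final = 3.00 × 10^7 CFU/mL / 4.2259 × 10^5 = 71.0 CFU/mL

71.0 CFU/mL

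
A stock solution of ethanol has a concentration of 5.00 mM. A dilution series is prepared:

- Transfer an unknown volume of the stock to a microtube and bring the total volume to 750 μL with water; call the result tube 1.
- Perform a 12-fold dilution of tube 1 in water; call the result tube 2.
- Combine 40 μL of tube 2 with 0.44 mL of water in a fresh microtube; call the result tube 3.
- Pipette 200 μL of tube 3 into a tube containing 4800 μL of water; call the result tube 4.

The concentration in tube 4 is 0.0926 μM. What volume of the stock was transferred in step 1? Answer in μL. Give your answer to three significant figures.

Step 1: v brought to 750 μL → factor = 750 μL/v
Step 2: 12-fold → factor 12
Step 3: 40 μL + 0.44 mL = 480 μL total → factor 480/40 = 12
Step 4: 200 μL + 4800 μL = 5000 μL total → factor 5000/200 = 25
Product of known-step factors = 3600
Overall factor = 5.00 mM / (0.0926 μM) = 53996
Step-1 factor = 53996 / 3600 = 14.999
v = 750 μL / 14.999 = 50.0 μL

50.0 μL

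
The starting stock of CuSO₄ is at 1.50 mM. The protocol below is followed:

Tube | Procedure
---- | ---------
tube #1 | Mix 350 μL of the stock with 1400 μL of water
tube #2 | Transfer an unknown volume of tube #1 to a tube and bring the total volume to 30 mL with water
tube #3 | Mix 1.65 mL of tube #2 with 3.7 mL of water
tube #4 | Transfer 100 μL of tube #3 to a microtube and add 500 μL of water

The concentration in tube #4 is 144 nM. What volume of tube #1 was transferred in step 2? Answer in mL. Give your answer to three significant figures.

0.280 mL

Step 1: 350 μL + 1400 μL = 1750 μL total → factor 1750/350 = 5
Step 2: v brought to 30 mL → factor = 30 mL/v
Step 3: 1.65 mL + 3.7 mL = 5.35 mL total → factor 5.35/1.65 = 3.2424
Step 4: 100 μL + 500 μL = 600 μL total → factor 600/100 = 6
Product of known-step factors = 97.273
Overall factor = 1.50 mM / (144 nM) = 10417
Step-2 factor = 10417 / 97.273 = 107.09
v = 30 mL / 107.09 = 0.280 mL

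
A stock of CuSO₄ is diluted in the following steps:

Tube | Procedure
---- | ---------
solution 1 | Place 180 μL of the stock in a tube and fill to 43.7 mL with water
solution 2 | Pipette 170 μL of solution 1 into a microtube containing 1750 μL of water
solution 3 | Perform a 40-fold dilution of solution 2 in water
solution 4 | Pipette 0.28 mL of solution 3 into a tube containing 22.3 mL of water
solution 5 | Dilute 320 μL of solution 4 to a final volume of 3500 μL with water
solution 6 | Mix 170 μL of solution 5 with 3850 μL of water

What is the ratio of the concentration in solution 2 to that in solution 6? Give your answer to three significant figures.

8.34 × 10^5

Step 1: 180 μL brought to 43.7 mL → factor 43700/180 = 242.78
Step 2: 170 μL + 1750 μL = 1920 μL total → factor 1920/170 = 11.294
Step 3: 40-fold → factor 40
Step 4: 0.28 mL + 22.3 mL = 22.58 mL total → factor 22.58/0.28 = 80.643
Step 5: 320 μL brought to 3500 μL → factor 3500/320 = 10.938
Step 6: 170 μL + 3850 μL = 4020 μL total → factor 4020/170 = 23.647
Dilution factor to solution 2 = 2742; to solution 6 = 2.2876 × 10^9
[solution 2]/[solution 6] = (factor to solution 6)/(factor to solution 2) = 2.2876 × 10^9/2742 = 8.34 × 10^5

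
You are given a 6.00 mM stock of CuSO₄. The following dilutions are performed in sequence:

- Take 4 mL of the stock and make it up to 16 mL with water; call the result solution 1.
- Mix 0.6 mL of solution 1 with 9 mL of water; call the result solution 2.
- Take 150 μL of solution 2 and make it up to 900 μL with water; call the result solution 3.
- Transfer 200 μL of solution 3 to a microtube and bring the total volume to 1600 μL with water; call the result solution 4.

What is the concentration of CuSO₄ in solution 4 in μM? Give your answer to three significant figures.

Step 1: 4 mL brought to 16 mL → factor 16/4 = 4
Step 2: 0.6 mL + 9 mL = 9.6 mL total → factor 9.6/0.6 = 16
Step 3: 150 μL brought to 900 μL → factor 900/150 = 6
Step 4: 200 μL brought to 1600 μL → factor 1600/200 = 8
Overall dilution factor = 4 × 16 × 6 × 8 = 3072
Final = 6.00 mM / 3072 = 0.001953 mM = 1.95 μM

1.95 μM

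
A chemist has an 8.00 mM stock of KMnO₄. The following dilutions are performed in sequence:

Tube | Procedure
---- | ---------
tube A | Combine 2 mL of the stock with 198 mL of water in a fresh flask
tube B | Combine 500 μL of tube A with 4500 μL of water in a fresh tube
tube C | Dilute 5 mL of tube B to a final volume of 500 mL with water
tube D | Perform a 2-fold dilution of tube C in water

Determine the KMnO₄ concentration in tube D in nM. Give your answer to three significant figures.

Step 1: 2 mL + 198 mL = 200 mL total → factor 200/2 = 100
Step 2: 500 μL + 4500 μL = 5000 μL total → factor 5000/500 = 10
Step 3: 5 mL brought to 500 mL → factor 500/5 = 100
Step 4: 2-fold → factor 2
Overall dilution factor = 100 × 10 × 100 × 2 = 2 × 10^5
Final = 8.00 mM / 2 × 10^5 = 4.000 × 10^-5 mM = 40.0 nM

40.0 nM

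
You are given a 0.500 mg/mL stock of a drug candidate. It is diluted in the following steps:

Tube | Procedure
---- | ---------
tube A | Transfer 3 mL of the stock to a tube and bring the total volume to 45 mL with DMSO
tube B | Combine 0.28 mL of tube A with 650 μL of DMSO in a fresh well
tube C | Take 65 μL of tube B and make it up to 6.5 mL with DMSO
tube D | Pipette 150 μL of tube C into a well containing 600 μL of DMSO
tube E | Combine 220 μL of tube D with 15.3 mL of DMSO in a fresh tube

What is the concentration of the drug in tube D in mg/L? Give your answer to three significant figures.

0.0201 mg/L

Step 1: 3 mL brought to 45 mL → factor 45/3 = 15
Step 2: 0.28 mL + 650 μL = 0.93 mL total → factor 0.93/0.28 = 3.3214
Step 3: 65 μL brought to 6.5 mL → factor 6500/65 = 100
Step 4: 150 μL + 600 μL = 750 μL total → factor 750/150 = 5
Dilution factor through tube D = 15 × 3.3214 × 100 × 5 = 24911
[tube D] = 0.500 mg/mL / 24911 = 2.007 × 10^-5 mg/mL = 0.0201 mg/L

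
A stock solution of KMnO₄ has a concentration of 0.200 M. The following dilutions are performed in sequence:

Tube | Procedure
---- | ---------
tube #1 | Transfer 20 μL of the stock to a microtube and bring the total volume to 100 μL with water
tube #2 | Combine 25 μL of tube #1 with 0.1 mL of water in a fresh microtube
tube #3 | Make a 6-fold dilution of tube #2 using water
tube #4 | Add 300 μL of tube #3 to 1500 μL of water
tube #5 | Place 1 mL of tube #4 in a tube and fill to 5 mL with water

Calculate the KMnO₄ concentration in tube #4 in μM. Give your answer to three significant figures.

Step 1: 20 μL brought to 100 μL → factor 100/20 = 5
Step 2: 25 μL + 0.1 mL = 125 μL total → factor 125/25 = 5
Step 3: 6-fold → factor 6
Step 4: 300 μL + 1500 μL = 1800 μL total → factor 1800/300 = 6
Dilution factor through tube #4 = 5 × 5 × 6 × 6 = 900
[tube #4] = 0.200 M / 900 = 0.0002222 M = 222 μM

222 μM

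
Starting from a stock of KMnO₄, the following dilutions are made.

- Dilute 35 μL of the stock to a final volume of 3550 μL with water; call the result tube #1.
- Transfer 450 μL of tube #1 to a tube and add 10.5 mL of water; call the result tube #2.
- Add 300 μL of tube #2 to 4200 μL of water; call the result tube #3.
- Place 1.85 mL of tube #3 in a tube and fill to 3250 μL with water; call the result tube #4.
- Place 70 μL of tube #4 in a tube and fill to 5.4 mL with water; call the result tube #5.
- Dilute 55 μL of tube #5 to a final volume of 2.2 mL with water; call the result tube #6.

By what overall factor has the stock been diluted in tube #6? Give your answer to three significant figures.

2.01 × 10^8

Step 1: 35 μL brought to 3550 μL → factor 3550/35 = 101.43
Step 2: 450 μL + 10.5 mL = 10950 μL total → factor 10950/450 = 24.333
Step 3: 300 μL + 4200 μL = 4500 μL total → factor 4500/300 = 15
Step 4: 1.85 mL brought to 3250 μL → factor 3.25/1.85 = 1.7568
Step 5: 70 μL brought to 5.4 mL → factor 5400/70 = 77.143
Step 6: 55 μL brought to 2.2 mL → factor 2200/55 = 40
Overall dilution factor = 101.43 × 24.333 × 15 × 1.7568 × 77.143 × 40 = 2.0069 × 10^8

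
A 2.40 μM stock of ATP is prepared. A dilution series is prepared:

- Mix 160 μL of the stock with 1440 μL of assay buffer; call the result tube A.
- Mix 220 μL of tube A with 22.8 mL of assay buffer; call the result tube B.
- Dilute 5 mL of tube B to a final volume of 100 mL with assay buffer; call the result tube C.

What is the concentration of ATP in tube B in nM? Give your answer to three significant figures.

Step 1: 160 μL + 1440 μL = 1600 μL total → factor 1600/160 = 10
Step 2: 220 μL + 22.8 mL = 23020 μL total → factor 23020/220 = 104.64
Dilution factor through tube B = 10 × 104.64 = 1046.4
[tube B] = 2.40 μM / 1046.4 = 0.002294 μM = 2.29 nM

2.29 nM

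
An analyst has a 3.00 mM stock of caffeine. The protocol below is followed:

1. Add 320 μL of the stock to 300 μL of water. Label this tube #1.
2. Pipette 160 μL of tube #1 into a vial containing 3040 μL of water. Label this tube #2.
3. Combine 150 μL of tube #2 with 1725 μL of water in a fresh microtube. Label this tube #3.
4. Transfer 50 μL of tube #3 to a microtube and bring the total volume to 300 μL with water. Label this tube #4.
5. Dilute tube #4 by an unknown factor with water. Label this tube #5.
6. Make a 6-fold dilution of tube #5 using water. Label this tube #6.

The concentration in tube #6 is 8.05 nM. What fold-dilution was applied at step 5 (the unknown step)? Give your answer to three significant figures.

21.4-fold

Step 1: 320 μL + 300 μL = 620 μL total → factor 620/320 = 1.9375
Step 2: 160 μL + 3040 μL = 3200 μL total → factor 3200/160 = 20
Step 3: 150 μL + 1725 μL = 1875 μL total → factor 1875/150 = 12.5
Step 4: 50 μL brought to 300 μL → factor 300/50 = 6
Step 5: unknown factor x
Step 6: 6-fold → factor 6
Product of known-step factors = 17438
Overall factor = 3.00 mM / (8.05 nM) = 3.7267 × 10^5
x = 3.7267 × 10^5 / 17438 = 21.4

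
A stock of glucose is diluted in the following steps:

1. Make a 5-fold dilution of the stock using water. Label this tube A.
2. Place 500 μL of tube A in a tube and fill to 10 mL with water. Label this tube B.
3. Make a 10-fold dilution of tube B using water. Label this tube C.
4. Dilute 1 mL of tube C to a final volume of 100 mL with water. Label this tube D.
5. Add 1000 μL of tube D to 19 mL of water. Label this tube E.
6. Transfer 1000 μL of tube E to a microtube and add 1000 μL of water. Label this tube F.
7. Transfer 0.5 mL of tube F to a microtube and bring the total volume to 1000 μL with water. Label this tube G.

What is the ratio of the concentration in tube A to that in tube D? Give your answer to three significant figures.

2.00 × 10^4

Step 1: 5-fold → factor 5
Step 2: 500 μL brought to 10 mL → factor 10000/500 = 20
Step 3: 10-fold → factor 10
Step 4: 1 mL brought to 100 mL → factor 100/1 = 100
Dilution factor to tube A = 5; to tube D = 1 × 10^5
[tube A]/[tube D] = (factor to tube D)/(factor to tube A) = 1 × 10^5/5 = 2.00 × 10^4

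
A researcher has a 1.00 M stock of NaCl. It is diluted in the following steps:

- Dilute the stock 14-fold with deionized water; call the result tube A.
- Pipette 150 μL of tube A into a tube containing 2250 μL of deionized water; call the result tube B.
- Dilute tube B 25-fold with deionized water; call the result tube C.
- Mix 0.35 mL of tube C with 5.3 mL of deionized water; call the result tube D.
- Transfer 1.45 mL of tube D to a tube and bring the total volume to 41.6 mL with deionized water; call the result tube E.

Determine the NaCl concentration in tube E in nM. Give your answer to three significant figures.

Step 1: 14-fold → factor 14
Step 2: 150 μL + 2250 μL = 2400 μL total → factor 2400/150 = 16
Step 3: 25-fold → factor 25
Step 4: 0.35 mL + 5.3 mL = 5.65 mL total → factor 5.65/0.35 = 16.143
Step 5: 1.45 mL brought to 41.6 mL → factor 41.6/1.45 = 28.69
Overall dilution factor = 14 × 16 × 25 × 16.143 × 28.69 = 2.5935 × 10^6
Final = 1.00 M / 2.5935 × 10^6 = 3.856 × 10^-7 M = 386 nM

386 nM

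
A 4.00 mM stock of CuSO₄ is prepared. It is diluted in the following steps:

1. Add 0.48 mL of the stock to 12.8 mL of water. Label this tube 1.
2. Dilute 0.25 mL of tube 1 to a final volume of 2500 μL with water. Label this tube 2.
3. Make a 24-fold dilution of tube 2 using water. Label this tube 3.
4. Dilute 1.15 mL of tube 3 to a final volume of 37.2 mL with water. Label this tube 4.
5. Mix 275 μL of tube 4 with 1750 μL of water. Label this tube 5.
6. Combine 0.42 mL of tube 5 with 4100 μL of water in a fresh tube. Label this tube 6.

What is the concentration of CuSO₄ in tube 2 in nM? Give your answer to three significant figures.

1.45 × 10^4 nM

Step 1: 0.48 mL + 12.8 mL = 13.28 mL total → factor 13.28/0.48 = 27.667
Step 2: 0.25 mL brought to 2500 μL → factor 2.5/0.25 = 10
Dilution factor through tube 2 = 27.667 × 10 = 276.67
[tube 2] = 4.00 mM / 276.67 = 0.01446 mM = 1.45 × 10^4 nM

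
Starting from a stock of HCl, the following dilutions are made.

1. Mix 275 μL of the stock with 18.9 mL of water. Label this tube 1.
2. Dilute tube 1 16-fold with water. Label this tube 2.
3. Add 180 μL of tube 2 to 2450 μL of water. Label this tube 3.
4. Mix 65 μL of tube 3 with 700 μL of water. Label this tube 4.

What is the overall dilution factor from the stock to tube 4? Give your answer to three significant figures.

Step 1: 275 μL + 18.9 mL = 19175 μL total → factor 19175/275 = 69.727
Step 2: 16-fold → factor 16
Step 3: 180 μL + 2450 μL = 2630 μL total → factor 2630/180 = 14.611
Step 4: 65 μL + 700 μL = 765 μL total → factor 765/65 = 11.769
Overall dilution factor = 69.727 × 16 × 14.611 × 11.769 = 1.9185 × 10^5

1.92 × 10^5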